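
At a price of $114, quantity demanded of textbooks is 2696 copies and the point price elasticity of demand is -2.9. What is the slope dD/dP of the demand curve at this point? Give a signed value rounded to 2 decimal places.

Ed = (dD/dP)·(P/D) ⇒ dD/dP = Ed·D/P = (-2.9)·2696/114 = -68.5824…

-68.58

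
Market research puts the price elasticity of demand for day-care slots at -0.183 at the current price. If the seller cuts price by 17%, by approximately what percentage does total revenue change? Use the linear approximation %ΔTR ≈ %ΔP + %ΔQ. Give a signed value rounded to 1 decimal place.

-13.9%

%ΔQ ≈ Ed × %ΔP = (-0.183) × (-17%) = +3.1110%
%ΔTR ≈ %ΔP + %ΔQ = (-17%) + (+3.1110%) = -13.8890%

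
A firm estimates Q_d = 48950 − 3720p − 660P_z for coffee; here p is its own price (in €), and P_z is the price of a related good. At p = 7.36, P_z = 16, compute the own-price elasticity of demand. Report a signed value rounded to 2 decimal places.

-2.49

At the given values, Q_d = 48950 − 3720(7.36) − 660(16) = 11010.8.
∂Q_d/∂p = −3720.
E = (-3720) × (7.36/11010.8) = -2.4865…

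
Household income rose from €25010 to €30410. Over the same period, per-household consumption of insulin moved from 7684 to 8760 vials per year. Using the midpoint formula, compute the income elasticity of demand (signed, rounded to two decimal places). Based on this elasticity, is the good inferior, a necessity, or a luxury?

0.67; necessity

%ΔQ = (8760 − 7684)/[( 7684 + 8760)/2] = 1076/8222 = 0.130868…
%ΔIncome = (30410 − 25010)/[( 25010 + 30410)/2] = 5400/27710 = 0.194875…
E_income = (1076/8222) / (5400/27710) = 0.6715…
0 < E_income < 1 ⇒ normal good, necessity.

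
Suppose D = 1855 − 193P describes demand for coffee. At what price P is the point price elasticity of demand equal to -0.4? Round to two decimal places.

Ed = −193P/(1855 − 193P). Set this equal to -0.4:
193P = 0.4·(1855 − 193P) ⇒ 193P(1 + 0.4) = 0.4·1855
P = 0.4·1855 / (193·1.4) = 2.7461…

2.75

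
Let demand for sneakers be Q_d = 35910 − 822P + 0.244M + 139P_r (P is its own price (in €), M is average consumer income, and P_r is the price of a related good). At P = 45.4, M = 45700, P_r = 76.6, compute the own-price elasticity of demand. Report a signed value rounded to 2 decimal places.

At the given values, Q_d = 35910 − 822(45.4) + 0.244(45700) + 139(76.6) = 20389.4.
∂Q_d/∂P = −822.
E = (-822) × (45.4/20389.4) = -1.8303…

-1.83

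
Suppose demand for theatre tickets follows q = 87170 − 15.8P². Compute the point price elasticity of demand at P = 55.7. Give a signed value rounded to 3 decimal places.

-2.570

dq/dP = −2·15.8·P = -1760.12. At P = 55.7, q = 38150.658.
Ed = (dq/dP)·(P/q) = (-1760.12) × (55.7/38150.658) = -2.56977…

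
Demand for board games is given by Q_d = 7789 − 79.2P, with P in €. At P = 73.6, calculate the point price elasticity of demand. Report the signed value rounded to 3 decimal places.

dQ_d/dP = −79.2. At P = 73.6, Q_d = 7789 − 79.2(73.6) = 1959.88.
Ed = (dQ_d/dP)·(P/Q_d) = −79.2 × (73.6/1959.88) = -2.97422…

-2.974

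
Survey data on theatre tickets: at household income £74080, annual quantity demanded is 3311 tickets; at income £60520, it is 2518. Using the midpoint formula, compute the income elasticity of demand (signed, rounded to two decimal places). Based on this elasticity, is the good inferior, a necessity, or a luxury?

1.35; luxury

%ΔQ = (2518 − 3311)/[( 3311 + 2518)/2] = -793/2914.5 = -0.272087…
%ΔIncome = (60520 − 74080)/[( 74080 + 60520)/2] = -13560/67300 = -0.201485…
E_income = (-793/2914.5) / (-13560/67300) = 1.3504…
E_income > 1 ⇒ normal good, luxury.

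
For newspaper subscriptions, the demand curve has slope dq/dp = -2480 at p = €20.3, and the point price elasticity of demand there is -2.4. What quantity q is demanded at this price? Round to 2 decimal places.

Ed = (dq/dp)·(p/q) ⇒ q = (dq/dp)·p/Ed = (-2480)·20.3/(-2.4) = 20976.6666…

20976.67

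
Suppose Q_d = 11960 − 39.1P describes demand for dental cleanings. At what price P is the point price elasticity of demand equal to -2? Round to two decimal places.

203.92

Ed = −39.1P/(11960 − 39.1P). Set this equal to -2:
39.1P = 2·(11960 − 39.1P) ⇒ 39.1P(1 + 2) = 2·11960
P = 2·11960 / (39.1·3) = 203.9215…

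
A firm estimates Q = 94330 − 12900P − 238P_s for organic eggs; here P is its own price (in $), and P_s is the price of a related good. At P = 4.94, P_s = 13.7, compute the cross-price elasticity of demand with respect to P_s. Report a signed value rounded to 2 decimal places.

At the given values, Q = 94330 − 12900(4.94) − 238(13.7) = 27343.4.
∂Q/∂P_s = -238.
E = (-238) × (13.7/27343.4) = -0.1192…

-0.12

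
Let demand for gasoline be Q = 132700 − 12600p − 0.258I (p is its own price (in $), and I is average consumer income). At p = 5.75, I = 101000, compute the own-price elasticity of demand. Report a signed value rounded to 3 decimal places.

-2.119

At the given values, Q = 132700 − 12600(5.75) − 0.258(101000) = 34192.
∂Q/∂p = −12600.
E = (-12600) × (5.75/34192) = -2.11891…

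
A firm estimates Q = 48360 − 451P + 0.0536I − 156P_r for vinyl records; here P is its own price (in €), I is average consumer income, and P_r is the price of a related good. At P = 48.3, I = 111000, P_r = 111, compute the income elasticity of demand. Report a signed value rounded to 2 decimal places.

0.39

At the given values, Q = 48360 − 451(48.3) + 0.0536(111000) − 156(111) = 15210.3.
∂Q/∂I = 0.0536.
E = (0.0536) × (111000/15210.3) = 0.3911…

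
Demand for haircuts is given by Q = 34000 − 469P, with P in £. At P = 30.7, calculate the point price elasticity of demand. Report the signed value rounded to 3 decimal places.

-0.735

dQ/dP = −469. At P = 30.7, Q = 34000 − 469(30.7) = 19601.7.
Ed = (dQ/dP)·(P/Q) = −469 × (30.7/19601.7) = -0.73454…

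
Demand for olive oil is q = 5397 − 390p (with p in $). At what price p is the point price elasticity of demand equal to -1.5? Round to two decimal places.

Ed = −390p/(5397 − 390p). Set this equal to -1.5:
390p = 1.5·(5397 − 390p) ⇒ 390p(1 + 1.5) = 1.5·5397
p = 1.5·5397 / (390·2.5) = 8.3030…

8.30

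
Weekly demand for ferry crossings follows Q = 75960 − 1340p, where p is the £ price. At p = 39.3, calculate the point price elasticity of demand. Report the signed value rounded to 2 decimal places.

-2.26

dQ/dp = −1340. At p = 39.3, Q = 75960 − 1340(39.3) = 23298.
Ed = (dQ/dp)·(p/Q) = −1340 × (39.3/23298) = -2.2603…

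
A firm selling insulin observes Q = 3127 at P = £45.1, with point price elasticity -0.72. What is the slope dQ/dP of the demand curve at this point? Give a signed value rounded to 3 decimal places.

Ed = (dQ/dP)·(P/Q) ⇒ dQ/dP = Ed·Q/P = (-0.72)·3127/45.1 = -49.92106…

-49.921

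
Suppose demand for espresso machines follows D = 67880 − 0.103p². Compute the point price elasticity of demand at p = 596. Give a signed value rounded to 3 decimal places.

dD/dp = −2·0.103·p = -122.776. At p = 596, D = 31292.752.
Ed = (dD/dp)·(p/D) = (-122.776) × (596/31292.752) = -2.33838…

-2.338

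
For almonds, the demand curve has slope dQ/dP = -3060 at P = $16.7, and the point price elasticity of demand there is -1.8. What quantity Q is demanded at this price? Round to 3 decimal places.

Ed = (dQ/dP)·(P/Q) ⇒ Q = (dQ/dP)·P/Ed = (-3060)·16.7/(-1.8) = 28390

28390.000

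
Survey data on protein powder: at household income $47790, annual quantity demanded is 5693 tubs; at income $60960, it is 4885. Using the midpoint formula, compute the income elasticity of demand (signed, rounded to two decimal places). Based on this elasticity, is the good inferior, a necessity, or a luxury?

-0.63; inferior

%ΔQ = (4885 − 5693)/[( 5693 + 4885)/2] = -808/5289 = -0.152769…
%ΔIncome = (60960 − 47790)/[( 47790 + 60960)/2] = 13170/54375 = 0.242206…
E_income = (-808/5289) / (13170/54375) = -0.6307…
E_income < 0 ⇒ inferior good.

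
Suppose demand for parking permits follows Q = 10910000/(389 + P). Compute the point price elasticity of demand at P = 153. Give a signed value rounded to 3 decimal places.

-0.282

dQ/dP = −10910000/(389 + P)² = -37.1387. At P = 153, Q = 20129.2.
Ed = (dQ/dP)·(P/Q) = (-37.1387) × (153/20129.2) = -0.28228…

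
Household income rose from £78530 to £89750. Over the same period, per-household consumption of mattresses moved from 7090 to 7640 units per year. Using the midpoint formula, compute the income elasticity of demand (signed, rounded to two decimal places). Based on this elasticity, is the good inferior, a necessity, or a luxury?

%ΔQ = (7640 − 7090)/[( 7090 + 7640)/2] = 550/7365 = 0.074677…
%ΔIncome = (89750 − 78530)/[( 78530 + 89750)/2] = 11220/84140 = 0.133349…
E_income = (550/7365) / (11220/84140) = 0.5600…
0 < E_income < 1 ⇒ normal good, necessity.

0.56; necessity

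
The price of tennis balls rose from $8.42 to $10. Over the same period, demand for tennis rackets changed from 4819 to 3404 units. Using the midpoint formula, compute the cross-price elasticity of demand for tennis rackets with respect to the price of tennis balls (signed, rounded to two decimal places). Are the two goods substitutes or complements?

%ΔQ_{tennis rackets} = (3404 − 4819)/avg = -1415/4111.5 = -0.344156…
%ΔP_{tennis balls} = (10 − 8.42)/avg = 1.58/9.21 = 0.171552…
E_cross = (-1415/4111.5) / (1.58/9.21) = -2.0061…
E_cross < 0 ⇒ the goods are complements.

-2.01; complements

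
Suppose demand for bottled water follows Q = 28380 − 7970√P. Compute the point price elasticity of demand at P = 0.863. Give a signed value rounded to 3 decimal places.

-0.176

dQ/dP = −7970/(2√P) = -4289.66. At P = 0.863, Q = 20976.
Ed = (dQ/dP)·(P/Q) = (-4289.66) × (0.863/20976) = -0.17648…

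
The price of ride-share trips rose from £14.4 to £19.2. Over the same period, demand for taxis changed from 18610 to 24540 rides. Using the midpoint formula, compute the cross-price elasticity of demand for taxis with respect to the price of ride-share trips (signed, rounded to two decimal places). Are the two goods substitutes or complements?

0.96; substitutes

%ΔQ_{taxis} = (24540 − 18610)/avg = 5930/21575 = 0.274855…
%ΔP_{ride-share trips} = (19.2 − 14.4)/avg = 4.8/16.8 = 0.285714…
E_cross = (5930/21575) / (4.8/16.8) = 0.9619…
E_cross > 0 ⇒ the goods are substitutes.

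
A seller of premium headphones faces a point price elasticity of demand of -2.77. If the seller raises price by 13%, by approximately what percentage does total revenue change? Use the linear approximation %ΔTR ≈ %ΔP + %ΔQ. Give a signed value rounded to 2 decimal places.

-23.01%

%ΔQ ≈ Ed × %ΔP = (-2.77) × (+13%) = -36.0100%
%ΔTR ≈ %ΔP + %ΔQ = (+13%) + (-36.0100%) = -23.0100%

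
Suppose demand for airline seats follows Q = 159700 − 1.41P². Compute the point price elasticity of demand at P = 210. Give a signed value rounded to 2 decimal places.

-1.28

dQ/dP = −2·1.41·P = -592.2. At P = 210, Q = 97519.
Ed = (dQ/dP)·(P/Q) = (-592.2) × (210/97519) = -1.2752…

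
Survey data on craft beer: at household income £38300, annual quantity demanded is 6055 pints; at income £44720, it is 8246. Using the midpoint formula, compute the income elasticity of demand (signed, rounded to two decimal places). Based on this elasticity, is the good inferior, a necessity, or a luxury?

%ΔQ = (8246 − 6055)/[( 6055 + 8246)/2] = 2191/7150.5 = 0.306412…
%ΔIncome = (44720 − 38300)/[( 38300 + 44720)/2] = 6420/41510 = 0.154661…
E_income = (2191/7150.5) / (6420/41510) = 1.9811…
E_income > 1 ⇒ normal good, luxury.

1.98; luxury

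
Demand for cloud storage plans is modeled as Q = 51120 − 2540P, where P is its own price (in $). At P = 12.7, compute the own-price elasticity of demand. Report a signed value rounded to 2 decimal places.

At the given values, Q = 51120 − 2540(12.7) = 18862.
∂Q/∂P = −2540.
E = (-2540) × (12.7/18862) = -1.7102…

-1.71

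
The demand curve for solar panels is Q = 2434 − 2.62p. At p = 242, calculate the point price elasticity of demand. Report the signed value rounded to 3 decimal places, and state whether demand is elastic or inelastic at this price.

dQ/dp = −2.62. At p = 242, Q = 2434 − 2.62(242) = 1799.96.
Ed = (dQ/dp)·(p/Q) = −2.62 × (242/1799.96) = -0.35225…
|Ed| = 0.352 < 1, so demand is inelastic.

-0.352; inelastic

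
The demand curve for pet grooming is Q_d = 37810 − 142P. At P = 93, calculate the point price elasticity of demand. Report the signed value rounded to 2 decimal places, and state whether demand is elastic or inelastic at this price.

dQ_d/dP = −142. At P = 93, Q_d = 37810 − 142(93) = 24604.
Ed = (dQ_d/dP)·(P/Q_d) = −142 × (93/24604) = -0.5367…
|Ed| = 0.54 < 1, so demand is inelastic.

-0.54; inelastic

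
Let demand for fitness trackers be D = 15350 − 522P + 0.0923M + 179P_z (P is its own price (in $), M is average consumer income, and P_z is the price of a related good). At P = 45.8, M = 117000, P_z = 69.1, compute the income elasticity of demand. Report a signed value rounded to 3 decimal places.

At the given values, D = 15350 − 522(45.8) + 0.0923(117000) + 179(69.1) = 14610.4.
∂D/∂M = 0.0923.
E = (0.0923) × (117000/14610.4) = 0.73913…

0.739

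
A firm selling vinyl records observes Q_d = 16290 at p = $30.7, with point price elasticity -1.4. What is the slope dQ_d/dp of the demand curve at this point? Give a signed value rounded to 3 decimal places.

Ed = (dQ_d/dp)·(p/Q_d) ⇒ dQ_d/dp = Ed·Q_d/p = (-1.4)·16290/30.7 = -742.86644…

-742.866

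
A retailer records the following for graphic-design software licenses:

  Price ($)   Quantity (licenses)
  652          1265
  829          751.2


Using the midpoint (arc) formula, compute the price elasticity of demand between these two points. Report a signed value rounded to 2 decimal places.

%ΔQ = (751.2 − 1265) / [(1265 + 751.2)/2] = -513.8/1008.1 = -0.509671…
%ΔP = (829 − 652) / [(652 + 829)/2] = 177/740.5 = 0.239027…
Arc Ed = %ΔQ / %ΔP = (-513.8/1008.1) / (177/740.5) = -2.1322…

-2.13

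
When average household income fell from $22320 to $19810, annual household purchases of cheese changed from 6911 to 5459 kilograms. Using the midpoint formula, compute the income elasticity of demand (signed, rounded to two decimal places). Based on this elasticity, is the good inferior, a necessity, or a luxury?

1.97; luxury

%ΔQ = (5459 − 6911)/[( 6911 + 5459)/2] = -1452/6185 = -0.234761…
%ΔIncome = (19810 − 22320)/[( 22320 + 19810)/2] = -2510/21065 = -0.119154…
E_income = (-1452/6185) / (-2510/21065) = 1.9702…
E_income > 1 ⇒ normal good, luxury.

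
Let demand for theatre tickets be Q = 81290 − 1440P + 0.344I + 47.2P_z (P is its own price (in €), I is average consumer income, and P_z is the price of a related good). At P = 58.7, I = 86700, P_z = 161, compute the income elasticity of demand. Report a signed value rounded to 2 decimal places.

0.87

At the given values, Q = 81290 − 1440(58.7) + 0.344(86700) + 47.2(161) = 34186.
∂Q/∂I = 0.344.
E = (0.344) × (86700/34186) = 0.8724…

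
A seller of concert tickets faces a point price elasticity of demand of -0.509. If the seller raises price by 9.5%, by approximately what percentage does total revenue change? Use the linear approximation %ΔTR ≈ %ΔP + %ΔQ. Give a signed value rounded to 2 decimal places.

%ΔQ ≈ Ed × %ΔP = (-0.509) × (+9.5%) = -4.8355%
%ΔTR ≈ %ΔP + %ΔQ = (+9.5%) + (-4.8355%) = +4.6645%

+4.66%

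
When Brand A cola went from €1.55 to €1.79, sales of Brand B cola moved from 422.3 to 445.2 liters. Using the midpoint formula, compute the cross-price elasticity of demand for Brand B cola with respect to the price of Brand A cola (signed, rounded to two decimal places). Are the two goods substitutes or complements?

0.37; substitutes

%ΔQ_{Brand B cola} = (445.2 − 422.3)/avg = 22.9/433.75 = 0.052795…
%ΔP_{Brand A cola} = (1.79 − 1.55)/avg = 0.24/1.67 = 0.143712…
E_cross = (22.9/433.75) / (0.24/1.67) = 0.3673…
E_cross > 0 ⇒ the goods are substitutes.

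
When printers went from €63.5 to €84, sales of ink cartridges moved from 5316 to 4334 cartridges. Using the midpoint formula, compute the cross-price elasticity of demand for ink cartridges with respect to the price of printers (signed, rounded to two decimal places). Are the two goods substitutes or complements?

-0.73; complements

%ΔQ_{ink cartridges} = (4334 − 5316)/avg = -982/4825 = -0.203523…
%ΔP_{printers} = (84 − 63.5)/avg = 20.5/73.75 = 0.277966…
E_cross = (-982/4825) / (20.5/73.75) = -0.7321…
E_cross < 0 ⇒ the goods are complements.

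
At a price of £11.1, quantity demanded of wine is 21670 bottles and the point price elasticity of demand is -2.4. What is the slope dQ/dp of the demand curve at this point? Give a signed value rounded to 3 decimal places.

Ed = (dQ/dp)·(p/Q) ⇒ dQ/dp = Ed·Q/p = (-2.4)·21670/11.1 = -4685.40540…

-4685.405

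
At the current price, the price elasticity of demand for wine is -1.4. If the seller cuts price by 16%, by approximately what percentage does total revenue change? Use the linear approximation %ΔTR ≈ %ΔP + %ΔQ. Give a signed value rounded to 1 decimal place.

+6.4%

%ΔQ ≈ Ed × %ΔP = (-1.4) × (-16%) = +22.4000%
%ΔTR ≈ %ΔP + %ΔQ = (-16%) + (+22.4000%) = +6.4000%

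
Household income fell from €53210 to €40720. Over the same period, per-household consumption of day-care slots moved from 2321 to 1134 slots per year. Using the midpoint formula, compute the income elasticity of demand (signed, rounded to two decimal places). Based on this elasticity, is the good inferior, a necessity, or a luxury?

%ΔQ = (1134 − 2321)/[( 2321 + 1134)/2] = -1187/1727.5 = -0.687120…
%ΔIncome = (40720 − 53210)/[( 53210 + 40720)/2] = -12490/46965 = -0.265942…
E_income = (-1187/1727.5) / (-12490/46965) = 2.5837…
E_income > 1 ⇒ normal good, luxury.

2.58; luxury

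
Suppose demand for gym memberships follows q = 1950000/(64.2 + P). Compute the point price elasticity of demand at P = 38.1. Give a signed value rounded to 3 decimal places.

dq/dP = −1950000/(64.2 + P)² = -186.33. At P = 38.1, q = 19061.6.
Ed = (dq/dP)·(P/q) = (-186.33) × (38.1/19061.6) = -0.37243…

-0.372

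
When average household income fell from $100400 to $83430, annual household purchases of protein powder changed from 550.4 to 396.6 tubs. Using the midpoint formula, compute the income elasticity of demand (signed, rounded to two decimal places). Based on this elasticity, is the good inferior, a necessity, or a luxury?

%ΔQ = (396.6 − 550.4)/[( 550.4 + 396.6)/2] = -153.8/473.5 = -0.324815…
%ΔIncome = (83430 − 100400)/[( 100400 + 83430)/2] = -16970/91915 = -0.184627…
E_income = (-153.8/473.5) / (-16970/91915) = 1.7593…
E_income > 1 ⇒ normal good, luxury.

1.76; luxury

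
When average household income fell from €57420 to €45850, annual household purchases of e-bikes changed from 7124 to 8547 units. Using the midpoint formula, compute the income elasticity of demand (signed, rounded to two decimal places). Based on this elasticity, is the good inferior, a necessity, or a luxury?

%ΔQ = (8547 − 7124)/[( 7124 + 8547)/2] = 1423/7835.5 = 0.181609…
%ΔIncome = (45850 − 57420)/[( 57420 + 45850)/2] = -11570/51635 = -0.224072…
E_income = (1423/7835.5) / (-11570/51635) = -0.8104…
E_income < 0 ⇒ inferior good.

-0.81; inferior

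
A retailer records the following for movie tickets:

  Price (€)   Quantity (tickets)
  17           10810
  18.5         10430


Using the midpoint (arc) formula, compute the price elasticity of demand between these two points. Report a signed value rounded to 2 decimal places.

%ΔQ = (10430 − 10810) / [(10810 + 10430)/2] = -380/10620 = -0.035781…
%ΔP = (18.5 − 17) / [(17 + 18.5)/2] = 1.5/17.75 = 0.084507…
Arc Ed = %ΔQ / %ΔP = (-380/10620) / (1.5/17.75) = -0.4234…

-0.42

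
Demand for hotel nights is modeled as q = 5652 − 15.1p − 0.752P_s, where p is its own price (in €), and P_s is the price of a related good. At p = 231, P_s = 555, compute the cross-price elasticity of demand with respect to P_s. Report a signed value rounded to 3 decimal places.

-0.239

At the given values, q = 5652 − 15.1(231) − 0.752(555) = 1746.54.
∂q/∂P_s = -0.752.
E = (-0.752) × (555/1746.54) = -0.23896…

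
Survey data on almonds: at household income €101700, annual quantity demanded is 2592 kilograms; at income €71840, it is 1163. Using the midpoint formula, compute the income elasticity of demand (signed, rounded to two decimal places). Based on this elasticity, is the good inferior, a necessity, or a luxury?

2.21; luxury

%ΔQ = (1163 − 2592)/[( 2592 + 1163)/2] = -1429/1877.5 = -0.761118…
%ΔIncome = (71840 − 101700)/[( 101700 + 71840)/2] = -29860/86770 = -0.344128…
E_income = (-1429/1877.5) / (-29860/86770) = 2.2117…
E_income > 1 ⇒ normal good, luxury.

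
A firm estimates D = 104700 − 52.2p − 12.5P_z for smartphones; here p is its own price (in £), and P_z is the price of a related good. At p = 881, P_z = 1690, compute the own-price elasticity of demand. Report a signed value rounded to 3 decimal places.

At the given values, D = 104700 − 52.2(881) − 12.5(1690) = 37586.8.
∂D/∂p = −52.2.
E = (-52.2) × (881/37586.8) = -1.22351…

-1.224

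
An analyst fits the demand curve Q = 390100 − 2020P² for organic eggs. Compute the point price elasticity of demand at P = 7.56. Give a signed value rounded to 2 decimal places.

-0.84

dQ/dP = −2·2020·P = -30542.4. At P = 7.56, Q = 274649.728.
Ed = (dQ/dP)·(P/Q) = (-30542.4) × (7.56/274649.728) = -0.8407…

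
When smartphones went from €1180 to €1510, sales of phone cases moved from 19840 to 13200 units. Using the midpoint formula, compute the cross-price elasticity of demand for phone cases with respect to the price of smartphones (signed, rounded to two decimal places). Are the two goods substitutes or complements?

%ΔQ_{phone cases} = (13200 − 19840)/avg = -6640/16520 = -0.401937…
%ΔP_{smartphones} = (1510 − 1180)/avg = 330/1345 = 0.245353…
E_cross = (-6640/16520) / (330/1345) = -1.6381…
E_cross < 0 ⇒ the goods are complements.

-1.64; complements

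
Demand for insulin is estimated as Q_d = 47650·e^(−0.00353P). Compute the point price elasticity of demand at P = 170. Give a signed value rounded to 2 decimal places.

dQ_d/dP = −0.00353·Q_d = -92.3034. At P = 170, Q_d = 26148.3.
Ed = (dQ_d/dP)·(P/Q_d) = (-92.3034) × (170/26148.3) = -0.6001

-0.60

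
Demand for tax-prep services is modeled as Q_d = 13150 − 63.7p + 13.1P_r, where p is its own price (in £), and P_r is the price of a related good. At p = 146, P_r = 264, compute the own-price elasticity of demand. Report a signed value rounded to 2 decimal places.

-1.27

At the given values, Q_d = 13150 − 63.7(146) + 13.1(264) = 7308.2.
∂Q_d/∂p = −63.7.
E = (-63.7) × (146/7308.2) = -1.2725…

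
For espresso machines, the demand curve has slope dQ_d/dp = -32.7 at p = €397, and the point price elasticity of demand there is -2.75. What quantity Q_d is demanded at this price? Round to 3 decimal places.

4720.691

Ed = (dQ_d/dp)·(p/Q_d) ⇒ Q_d = (dQ_d/dp)·p/Ed = (-32.7)·397/(-2.75) = 4720.69090…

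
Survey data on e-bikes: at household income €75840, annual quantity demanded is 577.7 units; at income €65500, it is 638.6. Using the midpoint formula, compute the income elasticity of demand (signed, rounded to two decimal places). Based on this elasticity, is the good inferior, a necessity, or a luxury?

-0.68; inferior

%ΔQ = (638.6 − 577.7)/[( 577.7 + 638.6)/2] = 60.9/608.15 = 0.100139…
%ΔIncome = (65500 − 75840)/[( 75840 + 65500)/2] = -10340/70670 = -0.146313…
E_income = (60.9/608.15) / (-10340/70670) = -0.6844…
E_income < 0 ⇒ inferior good.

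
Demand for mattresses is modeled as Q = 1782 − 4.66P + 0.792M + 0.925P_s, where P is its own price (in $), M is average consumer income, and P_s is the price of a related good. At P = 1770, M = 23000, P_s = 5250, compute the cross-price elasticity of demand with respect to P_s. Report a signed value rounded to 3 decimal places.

0.292

At the given values, Q = 1782 − 4.66(1770) + 0.792(23000) + 0.925(5250) = 16606.05.
∂Q/∂P_s = 0.925.
E = (0.925) × (5250/16606.05) = 0.29243…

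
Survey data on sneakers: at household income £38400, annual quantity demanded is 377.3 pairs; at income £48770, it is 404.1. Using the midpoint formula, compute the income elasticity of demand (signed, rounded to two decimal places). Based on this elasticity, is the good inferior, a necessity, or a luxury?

%ΔQ = (404.1 − 377.3)/[( 377.3 + 404.1)/2] = 26.8/390.7 = 0.068594…
%ΔIncome = (48770 − 38400)/[( 38400 + 48770)/2] = 10370/43585 = 0.237925…
E_income = (26.8/390.7) / (10370/43585) = 0.2883…
0 < E_income < 1 ⇒ normal good, necessity.

0.29; necessity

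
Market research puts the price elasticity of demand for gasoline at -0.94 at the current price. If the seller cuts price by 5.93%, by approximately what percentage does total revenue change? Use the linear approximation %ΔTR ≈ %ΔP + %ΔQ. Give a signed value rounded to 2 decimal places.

%ΔQ ≈ Ed × %ΔP = (-0.94) × (-5.93%) = +5.5742%
%ΔTR ≈ %ΔP + %ΔQ = (-5.93%) + (+5.5742%) = -0.3558%

-0.36%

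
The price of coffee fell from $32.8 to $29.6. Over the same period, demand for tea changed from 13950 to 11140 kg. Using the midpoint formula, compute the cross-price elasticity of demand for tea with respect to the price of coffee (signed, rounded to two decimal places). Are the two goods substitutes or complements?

%ΔQ_{tea} = (11140 − 13950)/avg = -2810/12545 = -0.223993…
%ΔP_{coffee} = (29.6 − 32.8)/avg = -3.2/31.2 = -0.102564…
E_cross = (-2810/12545) / (-3.2/31.2) = 2.1839…
E_cross > 0 ⇒ the goods are substitutes.

2.18; substitutes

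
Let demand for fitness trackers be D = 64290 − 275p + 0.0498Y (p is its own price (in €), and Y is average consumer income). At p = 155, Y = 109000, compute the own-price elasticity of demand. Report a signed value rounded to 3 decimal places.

-1.573

At the given values, D = 64290 − 275(155) + 0.0498(109000) = 27093.2.
∂D/∂p = −275.
E = (-275) × (155/27093.2) = -1.57327…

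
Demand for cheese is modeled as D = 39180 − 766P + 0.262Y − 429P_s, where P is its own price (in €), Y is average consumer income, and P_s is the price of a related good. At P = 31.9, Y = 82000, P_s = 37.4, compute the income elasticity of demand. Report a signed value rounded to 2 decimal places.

1.06

At the given values, D = 39180 − 766(31.9) + 0.262(82000) − 429(37.4) = 20184.
∂D/∂Y = 0.262.
E = (0.262) × (82000/20184) = 1.0644…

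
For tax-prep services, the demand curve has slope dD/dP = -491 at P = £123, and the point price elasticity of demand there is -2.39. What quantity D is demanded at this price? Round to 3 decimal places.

Ed = (dD/dP)·(P/D) ⇒ D = (dD/dP)·P/Ed = (-491)·123/(-2.39) = 25269.03765…

25269.038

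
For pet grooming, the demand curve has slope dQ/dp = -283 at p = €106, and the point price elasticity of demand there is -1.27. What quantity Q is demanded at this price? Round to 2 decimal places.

23620.47

Ed = (dQ/dp)·(p/Q) ⇒ Q = (dQ/dp)·p/Ed = (-283)·106/(-1.27) = 23620.4724…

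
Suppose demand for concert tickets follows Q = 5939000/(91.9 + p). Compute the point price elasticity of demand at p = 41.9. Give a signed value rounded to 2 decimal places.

-0.31

dQ/dp = −5939000/(91.9 + p)² = -331.742. At p = 41.9, Q = 44387.1.
Ed = (dQ/dp)·(p/Q) = (-331.742) × (41.9/44387.1) = -0.3131…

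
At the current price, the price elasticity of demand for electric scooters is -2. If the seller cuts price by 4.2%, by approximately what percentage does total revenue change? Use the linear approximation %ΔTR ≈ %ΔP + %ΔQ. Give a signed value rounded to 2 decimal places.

%ΔQ ≈ Ed × %ΔP = (-2) × (-4.2%) = +8.4000%
%ΔTR ≈ %ΔP + %ΔQ = (-4.2%) + (+8.4000%) = +4.2000%

+4.20%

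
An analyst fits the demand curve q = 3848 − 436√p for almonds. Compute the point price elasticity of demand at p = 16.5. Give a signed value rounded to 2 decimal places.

dq/dp = −436/(2√p) = -53.6679. At p = 16.5, q = 2076.96.
Ed = (dq/dp)·(p/q) = (-53.6679) × (16.5/2076.96) = -0.4263…

-0.43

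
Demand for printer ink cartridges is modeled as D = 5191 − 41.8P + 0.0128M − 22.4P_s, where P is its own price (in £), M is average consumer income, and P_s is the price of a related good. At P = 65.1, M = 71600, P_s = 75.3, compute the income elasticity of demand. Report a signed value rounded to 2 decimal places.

At the given values, D = 5191 − 41.8(65.1) + 0.0128(71600) − 22.4(75.3) = 1699.58.
∂D/∂M = 0.0128.
E = (0.0128) × (71600/1699.58) = 0.5392…

0.54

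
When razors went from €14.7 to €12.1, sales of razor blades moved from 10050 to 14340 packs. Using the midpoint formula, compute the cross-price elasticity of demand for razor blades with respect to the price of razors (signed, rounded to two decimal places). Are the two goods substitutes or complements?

%ΔQ_{razor blades} = (14340 − 10050)/avg = 4290/12195 = 0.351783…
%ΔP_{razors} = (12.1 − 14.7)/avg = -2.6/13.4 = -0.194029…
E_cross = (4290/12195) / (-2.6/13.4) = -1.8130…
E_cross < 0 ⇒ the goods are complements.

-1.81; complements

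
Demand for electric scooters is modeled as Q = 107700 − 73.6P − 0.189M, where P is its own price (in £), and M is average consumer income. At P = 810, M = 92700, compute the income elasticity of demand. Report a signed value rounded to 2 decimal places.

At the given values, Q = 107700 − 73.6(810) − 0.189(92700) = 30563.7.
∂Q/∂M = -0.189.
E = (-0.189) × (92700/30563.7) = -0.5732…

-0.57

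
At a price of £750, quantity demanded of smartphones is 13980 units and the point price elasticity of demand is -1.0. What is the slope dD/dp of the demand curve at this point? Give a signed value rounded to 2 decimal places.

Ed = (dD/dp)·(p/D) ⇒ dD/dp = Ed·D/p = (-1.0)·13980/750 = -18.64

-18.64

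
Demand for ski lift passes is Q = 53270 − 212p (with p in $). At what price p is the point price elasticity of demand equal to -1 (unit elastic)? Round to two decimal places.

125.64

Ed = −212p/(53270 − 212p). Set this equal to -1:
212p = 1·(53270 − 212p) ⇒ 212p(1 + 1) = 1·53270
p = 1·53270 / (212·2) = 125.6367…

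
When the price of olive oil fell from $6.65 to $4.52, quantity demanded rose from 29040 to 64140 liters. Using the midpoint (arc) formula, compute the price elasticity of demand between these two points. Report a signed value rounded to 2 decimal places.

%ΔQ = (64140 − 29040) / [(29040 + 64140)/2] = 35100/46590 = 0.753380…
%ΔP = (4.52 − 6.65) / [(6.65 + 4.52)/2] = -2.13/5.585 = -0.381378…
Arc Ed = %ΔQ / %ΔP = (35100/46590) / (-2.13/5.585) = -1.9754…

-1.98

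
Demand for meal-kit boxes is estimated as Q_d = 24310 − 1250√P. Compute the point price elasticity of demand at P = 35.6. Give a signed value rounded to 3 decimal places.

-0.221

dQ_d/dP = −1250/(2√P) = -104.75. At P = 35.6, Q_d = 16851.8.
Ed = (dQ_d/dP)·(P/Q_d) = (-104.75) × (35.6/16851.8) = -0.22128…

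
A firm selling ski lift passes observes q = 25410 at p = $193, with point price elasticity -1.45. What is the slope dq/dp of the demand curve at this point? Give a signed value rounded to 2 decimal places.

Ed = (dq/dp)·(p/q) ⇒ dq/dp = Ed·q/p = (-1.45)·25410/193 = -190.9041…

-190.90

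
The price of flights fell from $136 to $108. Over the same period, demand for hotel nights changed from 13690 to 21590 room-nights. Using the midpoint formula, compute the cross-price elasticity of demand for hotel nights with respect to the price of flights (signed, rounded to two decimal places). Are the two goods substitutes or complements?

-1.95; complements

%ΔQ_{hotel nights} = (21590 − 13690)/avg = 7900/17640 = 0.447845…
%ΔP_{flights} = (108 − 136)/avg = -28/122 = -0.229508…
E_cross = (7900/17640) / (-28/122) = -1.9513…
E_cross < 0 ⇒ the goods are complements.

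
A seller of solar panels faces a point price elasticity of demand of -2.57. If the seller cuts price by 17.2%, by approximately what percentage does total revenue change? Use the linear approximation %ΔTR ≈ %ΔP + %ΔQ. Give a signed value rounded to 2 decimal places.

+27.00%

%ΔQ ≈ Ed × %ΔP = (-2.57) × (-17.2%) = +44.2040%
%ΔTR ≈ %ΔP + %ΔQ = (-17.2%) + (+44.2040%) = +27.0040%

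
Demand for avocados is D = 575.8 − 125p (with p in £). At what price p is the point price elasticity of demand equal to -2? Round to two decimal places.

Ed = −125p/(575.8 − 125p). Set this equal to -2:
125p = 2·(575.8 − 125p) ⇒ 125p(1 + 2) = 2·575.8
p = 2·575.8 / (125·3) = 3.0709…

3.07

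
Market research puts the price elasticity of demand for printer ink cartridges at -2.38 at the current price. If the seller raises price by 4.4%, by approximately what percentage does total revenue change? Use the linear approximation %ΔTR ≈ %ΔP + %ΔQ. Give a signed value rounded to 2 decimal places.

%ΔQ ≈ Ed × %ΔP = (-2.38) × (+4.4%) = -10.4720%
%ΔTR ≈ %ΔP + %ΔQ = (+4.4%) + (-10.4720%) = -6.0720%

-6.07%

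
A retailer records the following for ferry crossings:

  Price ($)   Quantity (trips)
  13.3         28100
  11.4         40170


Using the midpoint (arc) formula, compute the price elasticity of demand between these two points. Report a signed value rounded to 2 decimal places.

%ΔQ = (40170 − 28100) / [(28100 + 40170)/2] = 12070/34135 = 0.353596…
%ΔP = (11.4 − 13.3) / [(13.3 + 11.4)/2] = -1.9/12.35 = -0.153846…
Arc Ed = %ΔQ / %ΔP = (12070/34135) / (-1.9/12.35) = -2.2983…

-2.30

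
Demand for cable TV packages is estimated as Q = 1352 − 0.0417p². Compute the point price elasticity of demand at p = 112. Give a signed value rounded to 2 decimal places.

-1.26

dQ/dp = −2·0.0417·p = -9.3408. At p = 112, Q = 828.9152.
Ed = (dQ/dp)·(p/Q) = (-9.3408) × (112/828.9152) = -1.2620…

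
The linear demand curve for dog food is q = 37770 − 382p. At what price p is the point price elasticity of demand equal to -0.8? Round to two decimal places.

43.94

Ed = −382p/(37770 − 382p). Set this equal to -0.8:
382p = 0.8·(37770 − 382p) ⇒ 382p(1 + 0.8) = 0.8·37770
p = 0.8·37770 / (382·1.8) = 43.9441…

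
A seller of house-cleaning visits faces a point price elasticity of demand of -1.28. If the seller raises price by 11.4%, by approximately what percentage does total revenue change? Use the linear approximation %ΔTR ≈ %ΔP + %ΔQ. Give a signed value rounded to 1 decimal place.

%ΔQ ≈ Ed × %ΔP = (-1.28) × (+11.4%) = -14.5920%
%ΔTR ≈ %ΔP + %ΔQ = (+11.4%) + (-14.5920%) = -3.1920%

-3.2%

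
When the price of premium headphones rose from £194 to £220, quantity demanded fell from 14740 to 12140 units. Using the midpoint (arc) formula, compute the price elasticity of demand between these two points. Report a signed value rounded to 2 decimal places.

-1.54

%ΔQ = (12140 − 14740) / [(14740 + 12140)/2] = -2600/13440 = -0.193452…
%ΔP = (220 − 194) / [(194 + 220)/2] = 26/207 = 0.125603…
Arc Ed = %ΔQ / %ΔP = (-2600/13440) / (26/207) = -1.5401…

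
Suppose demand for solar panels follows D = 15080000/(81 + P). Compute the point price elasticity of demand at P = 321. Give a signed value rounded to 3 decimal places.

dD/dP = −15080000/(81 + P)² = -93.3145. At P = 321, D = 37512.4.
Ed = (dD/dP)·(P/D) = (-93.3145) × (321/37512.4) = -0.79850…

-0.799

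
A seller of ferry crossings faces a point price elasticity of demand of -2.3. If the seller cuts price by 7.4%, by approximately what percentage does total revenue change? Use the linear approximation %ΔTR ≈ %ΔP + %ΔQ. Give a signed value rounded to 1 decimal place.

+9.6%

%ΔQ ≈ Ed × %ΔP = (-2.3) × (-7.4%) = +17.0200%
%ΔTR ≈ %ΔP + %ΔQ = (-7.4%) + (+17.0200%) = +9.6200%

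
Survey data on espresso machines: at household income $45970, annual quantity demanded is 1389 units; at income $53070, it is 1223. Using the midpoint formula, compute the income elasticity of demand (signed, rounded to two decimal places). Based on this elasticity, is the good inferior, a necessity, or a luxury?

-0.89; inferior

%ΔQ = (1223 − 1389)/[( 1389 + 1223)/2] = -166/1306 = -0.127105…
%ΔIncome = (53070 − 45970)/[( 45970 + 53070)/2] = 7100/49520 = 0.143376…
E_income = (-166/1306) / (7100/49520) = -0.8865…
E_income < 0 ⇒ inferior good.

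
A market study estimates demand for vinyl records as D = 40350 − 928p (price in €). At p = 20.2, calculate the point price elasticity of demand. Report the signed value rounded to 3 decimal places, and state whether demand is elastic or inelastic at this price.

-0.868; inelastic

dD/dp = −928. At p = 20.2, D = 40350 − 928(20.2) = 21604.4.
Ed = (dD/dp)·(p/D) = −928 × (20.2/21604.4) = -0.86767…
|Ed| = 0.868 < 1, so demand is inelastic.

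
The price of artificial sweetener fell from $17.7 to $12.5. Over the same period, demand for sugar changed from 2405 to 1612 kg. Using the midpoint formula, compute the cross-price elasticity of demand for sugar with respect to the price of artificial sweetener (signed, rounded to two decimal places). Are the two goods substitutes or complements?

%ΔQ_{sugar} = (1612 − 2405)/avg = -793/2008.5 = -0.394822…
%ΔP_{artificial sweetener} = (12.5 − 17.7)/avg = -5.2/15.1 = -0.344370…
E_cross = (-793/2008.5) / (-5.2/15.1) = 1.1465…
E_cross > 0 ⇒ the goods are substitutes.

1.15; substitutes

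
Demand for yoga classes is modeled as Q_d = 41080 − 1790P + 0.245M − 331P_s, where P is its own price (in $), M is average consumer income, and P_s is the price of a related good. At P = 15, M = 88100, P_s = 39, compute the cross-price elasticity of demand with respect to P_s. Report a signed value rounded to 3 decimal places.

-0.564

At the given values, Q_d = 41080 − 1790(15) + 0.245(88100) − 331(39) = 22905.5.
∂Q_d/∂P_s = -331.
E = (-331) × (39/22905.5) = -0.56357…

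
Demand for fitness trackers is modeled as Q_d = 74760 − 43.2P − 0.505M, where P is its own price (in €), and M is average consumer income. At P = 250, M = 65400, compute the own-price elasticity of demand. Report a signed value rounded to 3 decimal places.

At the given values, Q_d = 74760 − 43.2(250) − 0.505(65400) = 30933.
∂Q_d/∂P = −43.2.
E = (-43.2) × (250/30933) = -0.34914…

-0.349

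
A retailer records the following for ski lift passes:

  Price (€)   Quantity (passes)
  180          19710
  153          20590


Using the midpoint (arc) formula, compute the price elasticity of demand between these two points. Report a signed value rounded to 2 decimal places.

%ΔQ = (20590 − 19710) / [(19710 + 20590)/2] = 880/20150 = 0.043672…
%ΔP = (153 − 180) / [(180 + 153)/2] = -27/166.5 = -0.162162…
Arc Ed = %ΔQ / %ΔP = (880/20150) / (-27/166.5) = -0.2693…

-0.27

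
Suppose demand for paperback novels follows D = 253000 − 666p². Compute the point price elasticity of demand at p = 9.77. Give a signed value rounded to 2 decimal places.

-0.67

dD/dp = −2·666·p = -13013.64. At p = 9.77, D = 189428.3686.
Ed = (dD/dp)·(p/D) = (-13013.64) × (9.77/189428.3686) = -0.6711…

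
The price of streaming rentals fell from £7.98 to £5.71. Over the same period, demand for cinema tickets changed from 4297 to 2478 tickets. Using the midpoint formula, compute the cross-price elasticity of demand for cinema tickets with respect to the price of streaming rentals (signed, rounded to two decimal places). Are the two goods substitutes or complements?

1.62; substitutes

%ΔQ_{cinema tickets} = (2478 − 4297)/avg = -1819/3387.5 = -0.536974…
%ΔP_{streaming rentals} = (5.71 − 7.98)/avg = -2.27/6.845 = -0.331628…
E_cross = (-1819/3387.5) / (-2.27/6.845) = 1.6192…
E_cross > 0 ⇒ the goods are substitutes.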